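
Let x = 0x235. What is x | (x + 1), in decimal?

x = 1000110101 = 565
x + 1 = 1000110110
OR    = 1000110111 = 567
(x | (x + 1) sets the lowest cleared bit.)

567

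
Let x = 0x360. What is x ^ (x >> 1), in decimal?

720

x = 1101100000 = 864
x>>1 = 0110110000
XOR  = 1011010000 = 720
(x ^ (x >> 1) gives the standard binary-reflected Gray code of x.)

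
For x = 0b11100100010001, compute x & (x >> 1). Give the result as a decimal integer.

x = 11100100010001 = 14609
x>>1 = 01110010001000
AND  = 01100000000000 = 6144
(x & (x >> 1) has a 1 wherever x has two consecutive 1 bits.)

6144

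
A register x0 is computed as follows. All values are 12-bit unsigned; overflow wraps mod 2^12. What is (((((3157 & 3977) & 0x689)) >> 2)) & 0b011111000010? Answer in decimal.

256

3157 = 110001010101
3977 = 111110001001
→ & → 110000000001 = 3073
0x689 = 011010001001
→ & → 010000000001 = 1025
→ >> 2 → 000100000000 = 256
0b011111000010 = 011111000010
→ & → 000100000000 = 256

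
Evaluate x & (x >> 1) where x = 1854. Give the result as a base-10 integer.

x = 11100111110 = 1854
x>>1 = 01110011111
AND  = 01100011110 = 798
(x & (x >> 1) has a 1 wherever x has two consecutive 1 bits.)

798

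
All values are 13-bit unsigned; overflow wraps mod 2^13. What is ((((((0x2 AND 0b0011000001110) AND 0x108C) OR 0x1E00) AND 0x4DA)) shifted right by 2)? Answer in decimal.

256

0x2 = 0000000000010
0b0011000001110 = 0011000001110
→ AND → 0000000000010 = 2
0x108C = 1000010001100
→ AND → 0000000000000 = 0
0x1E00 = 1111000000000
→ OR → 1111000000000 = 7680
0x4DA = 0010011011010
→ AND → 0010000000000 = 1024
→ shifted right by 2 → 0000100000000 = 256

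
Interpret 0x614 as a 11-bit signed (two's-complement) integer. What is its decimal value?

pattern = 11000010100 (MSB is 1 ⇒ negative)
Invert: 00111101011, add 1 → 00111101100 = 492, so the value is -492.
(Equivalently: 1556 - 2^11 = 1556 - 2048 = -492.)

-492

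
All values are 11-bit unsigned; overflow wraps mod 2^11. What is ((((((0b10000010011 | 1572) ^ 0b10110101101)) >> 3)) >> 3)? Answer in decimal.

14

0b10000010011 = 10000010011
1572 = 11000100100
→ | → 11000110111 = 1591
0b10110101101 = 10110101101
→ ^ → 01110011010 = 922
→ >> 3 → 00001110011 = 115
→ >> 3 → 00000001110 = 14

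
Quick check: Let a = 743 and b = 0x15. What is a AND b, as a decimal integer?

5

743 = 1011100111
0x15 = 0000010101
AND → 0000000101 = 5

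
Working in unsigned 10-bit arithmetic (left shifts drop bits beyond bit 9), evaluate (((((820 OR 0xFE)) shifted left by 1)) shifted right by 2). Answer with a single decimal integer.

820 = 1100110100
0xFE = 0011111110
→ OR → 1111111110 = 1022
→ shifted left by 1 (mod 2^10) → 1111111100 = 1020
→ shifted right by 2 → 0011111111 = 255

255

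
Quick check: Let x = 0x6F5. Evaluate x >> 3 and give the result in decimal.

0x6F5 = 11011110101
shift right by 3 → 00011011110 = 222
(equivalently, floor(1781 / 8))

222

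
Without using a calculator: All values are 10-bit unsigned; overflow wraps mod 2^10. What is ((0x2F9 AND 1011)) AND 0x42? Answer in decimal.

0x2F9 = 1011111001
1011 = 1111110011
→ AND → 1011110001 = 753
0x42 = 0001000010
→ AND → 0001000000 = 64

64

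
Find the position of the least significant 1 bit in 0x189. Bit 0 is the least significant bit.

0

0x189 = 110001001
Trailing zeros: 0, so the lowest set bit is bit 0 (value 1).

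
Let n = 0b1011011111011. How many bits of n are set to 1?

10

n = 1011011111011
Count the 1s: 1 + 1 + 1 + 1 + 1 + 1 + 1 + 1 + 1 + 1 = 10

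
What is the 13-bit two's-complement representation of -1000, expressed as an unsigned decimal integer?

1000 in 13 bits: 0001111101000
Invert: 1110000010111
Add 1:  1110000011000 = 7192
(Check: 2^13 - 1000 = 8192 - 1000 = 7192.)

7192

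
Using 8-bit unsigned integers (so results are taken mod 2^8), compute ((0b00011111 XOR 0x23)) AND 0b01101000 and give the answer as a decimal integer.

40

0b00011111 = 00011111
0x23 = 00100011
→ XOR → 00111100 = 60
0b01101000 = 01101000
→ AND → 00101000 = 40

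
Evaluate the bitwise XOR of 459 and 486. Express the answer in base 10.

45

459 = 111001011
486 = 111100110
XOR → 000101101 = 45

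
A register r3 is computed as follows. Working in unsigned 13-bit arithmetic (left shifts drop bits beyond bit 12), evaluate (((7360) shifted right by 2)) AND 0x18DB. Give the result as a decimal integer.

7360 = 1110011000000
→ shifted right by 2 → 0011100110000 = 1840
0x18DB = 1100011011011
→ AND → 0000000010000 = 16

16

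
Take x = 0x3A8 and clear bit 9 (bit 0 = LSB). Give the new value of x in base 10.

x = 1110101000
bit 9 is currently 1; clear it via x & ~(1 << 9) = x & ~512
→ 0110101000 = 424

424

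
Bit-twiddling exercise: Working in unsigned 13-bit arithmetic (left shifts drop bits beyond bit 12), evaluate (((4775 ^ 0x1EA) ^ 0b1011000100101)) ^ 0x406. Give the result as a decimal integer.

366

4775 = 1001010100111
0x1EA = 0000111101010
→ ^ → 1001101001101 = 4941
0b1011000100101 = 1011000100101
→ ^ → 0010101101000 = 1384
0x406 = 0010000000110
→ ^ → 0000101101110 = 366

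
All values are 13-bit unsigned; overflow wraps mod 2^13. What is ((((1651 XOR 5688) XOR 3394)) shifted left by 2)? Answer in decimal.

5156

1651 = 0011001110011
5688 = 1011000111000
→ XOR → 1000001001011 = 4171
3394 = 0110101000010
→ XOR → 1110100001001 = 7433
→ shifted left by 2 (mod 2^13) → 1010000100100 = 5156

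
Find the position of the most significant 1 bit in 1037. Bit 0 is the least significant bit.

10

1037 = 10000001101
The topmost 1 is at position 10 (since 2^10 = 1024 ≤ 1037 < 2048).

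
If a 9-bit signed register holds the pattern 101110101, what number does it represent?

-139

pattern = 101110101 (MSB is 1 ⇒ negative)
Invert: 010001010, add 1 → 010001011 = 139, so the value is -139.
(Equivalently: 373 - 2^9 = 373 - 512 = -139.)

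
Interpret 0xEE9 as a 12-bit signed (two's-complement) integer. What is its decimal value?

-279

pattern = 111011101001 (MSB is 1 ⇒ negative)
Invert: 000100010110, add 1 → 000100010111 = 279, so the value is -279.
(Equivalently: 3817 - 2^12 = 3817 - 4096 = -279.)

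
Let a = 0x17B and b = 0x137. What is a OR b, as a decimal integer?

0x17B = 101111011
0x137 = 100110111
 OR → 101111111 = 383

383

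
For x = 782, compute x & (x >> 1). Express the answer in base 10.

x = 1100001110 = 782
x>>1 = 0110000111
AND  = 0100000110 = 262
(x & (x >> 1) has a 1 wherever x has two consecutive 1 bits.)

262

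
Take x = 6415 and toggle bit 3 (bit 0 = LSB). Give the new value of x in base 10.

x = 01100100001111
bit 3 is currently 1; toggle it via x ^ (1 << 3) = x ^ 8
→ 01100100000111 = 6407

6407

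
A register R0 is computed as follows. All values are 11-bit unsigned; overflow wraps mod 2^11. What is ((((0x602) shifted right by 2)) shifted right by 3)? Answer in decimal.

48

0x602 = 11000000010
→ shifted right by 2 → 00110000000 = 384
→ shifted right by 3 → 00000110000 = 48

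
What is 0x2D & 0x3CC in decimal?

0x2D = 0000101101
0x3CC = 1111001100
AND → 0000001100 = 12

12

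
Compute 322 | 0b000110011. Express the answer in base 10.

371

322 = 101000010
b = 000110011
 OR → 101110011 = 371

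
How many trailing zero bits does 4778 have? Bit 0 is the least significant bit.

1

4778 = 1001010101010
Trailing zeros: 1, so the lowest set bit is bit 1 (value 2).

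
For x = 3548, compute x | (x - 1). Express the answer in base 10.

x = 110111011100 = 3548
x - 1 = 110111011011
OR    = 110111011111 = 3551
(x | (x - 1) sets all bits below the lowest set bit.)

3551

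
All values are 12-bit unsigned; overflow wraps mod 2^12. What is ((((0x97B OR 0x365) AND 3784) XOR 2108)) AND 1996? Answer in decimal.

580

0x97B = 100101111011
0x365 = 001101100101
→ OR → 101101111111 = 2943
3784 = 111011001000
→ AND → 101001001000 = 2632
2108 = 100000111100
→ XOR → 001001110100 = 628
1996 = 011111001100
→ AND → 001001000100 = 580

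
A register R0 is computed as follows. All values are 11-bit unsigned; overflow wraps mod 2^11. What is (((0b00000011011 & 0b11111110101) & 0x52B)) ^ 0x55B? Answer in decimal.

1370

0b00000011011 = 00000011011
0b11111110101 = 11111110101
→ & → 00000010001 = 17
0x52B = 10100101011
→ & → 00000000001 = 1
0x55B = 10101011011
→ ^ → 10101011010 = 1370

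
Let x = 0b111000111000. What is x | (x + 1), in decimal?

x = 111000111000 = 3640
x + 1 = 111000111001
OR    = 111000111001 = 3641
(x | (x + 1) sets the lowest cleared bit.)

3641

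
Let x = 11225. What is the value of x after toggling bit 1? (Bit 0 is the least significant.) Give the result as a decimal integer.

11227

x = 10101111011001
bit 1 is currently 0; toggle it via x ^ (1 << 1) = x ^ 2
→ 10101111011011 = 11227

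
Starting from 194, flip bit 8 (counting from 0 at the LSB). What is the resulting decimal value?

x = 011000010
bit 8 is currently 0; toggle it via x ^ (1 << 8) = x ^ 256
→ 111000010 = 450

450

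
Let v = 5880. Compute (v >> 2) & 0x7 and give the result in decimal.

6

v = 01011011111000
Shift right by 2: 010110111110
Mask low 3 bits: 110 = 6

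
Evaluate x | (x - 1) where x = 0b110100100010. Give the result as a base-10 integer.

3363

x = 110100100010 = 3362
x - 1 = 110100100001
OR    = 110100100011 = 3363
(x | (x - 1) sets all bits below the lowest set bit.)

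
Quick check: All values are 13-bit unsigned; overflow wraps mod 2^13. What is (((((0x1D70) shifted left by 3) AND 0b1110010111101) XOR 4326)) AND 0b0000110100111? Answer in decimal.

38

0x1D70 = 1110101110000
→ shifted left by 3 (mod 2^13) → 0101110000000 = 2944
0b1110010111101 = 1110010111101
→ AND → 0100010000000 = 2176
4326 = 1000011100110
→ XOR → 1100001100110 = 6246
0b0000110100111 = 0000110100111
→ AND → 0000000100110 = 38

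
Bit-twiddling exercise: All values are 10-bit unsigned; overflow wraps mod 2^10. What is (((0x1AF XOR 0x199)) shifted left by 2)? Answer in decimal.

0x1AF = 0110101111
0x199 = 0110011001
→ XOR → 0000110110 = 54
→ shifted left by 2 (mod 2^10) → 0011011000 = 216

216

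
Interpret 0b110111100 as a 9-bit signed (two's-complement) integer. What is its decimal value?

-68

pattern = 110111100 (MSB is 1 ⇒ negative)
Invert: 001000011, add 1 → 001000100 = 68, so the value is -68.
(Equivalently: 444 - 2^9 = 444 - 512 = -68.)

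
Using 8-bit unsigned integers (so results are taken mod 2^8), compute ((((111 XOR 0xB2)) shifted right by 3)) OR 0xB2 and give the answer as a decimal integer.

111 = 01101111
0xB2 = 10110010
→ XOR → 11011101 = 221
→ shifted right by 3 → 00011011 = 27
0xB2 = 10110010
→ OR → 10111011 = 187

187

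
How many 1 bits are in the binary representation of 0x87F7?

11

0x87F7 = 1000011111110111
Count the 1s: 1 + 1 + 1 + 1 + 1 + 1 + 1 + 1 + 1 + 1 + 1 = 11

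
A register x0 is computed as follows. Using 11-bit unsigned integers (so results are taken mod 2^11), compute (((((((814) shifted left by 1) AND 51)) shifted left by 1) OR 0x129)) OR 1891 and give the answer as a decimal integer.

814 = 01100101110
→ shifted left by 1 (mod 2^11) → 11001011100 = 1628
51 = 00000110011
→ AND → 00000010000 = 16
→ shifted left by 1 (mod 2^11) → 00000100000 = 32
0x129 = 00100101001
→ OR → 00100101001 = 297
1891 = 11101100011
→ OR → 11101101011 = 1899

1899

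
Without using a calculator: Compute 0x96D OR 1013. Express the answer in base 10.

3069

0x96D = 100101101101
1013 = 001111110101
 OR → 101111111101 = 3069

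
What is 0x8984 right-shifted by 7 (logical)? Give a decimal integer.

275

0x8984 = 1000100110000100
shift right by 7 → 0000000100010011 = 275
(equivalently, floor(35204 / 128))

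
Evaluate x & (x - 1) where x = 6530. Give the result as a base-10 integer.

x = 1100110000010 = 6530
x - 1 = 1100110000001
AND   = 1100110000000 = 6528
(x & (x - 1) clears the lowest set bit of x.)

6528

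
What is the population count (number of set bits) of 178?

4

178 = 10110010
Count the 1s: 1 + 1 + 1 + 1 = 4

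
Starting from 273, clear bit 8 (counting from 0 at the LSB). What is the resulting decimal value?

x = 00100010001
bit 8 is currently 1; clear it via x & ~(1 << 8) = x & ~256
→ 00000010001 = 17

17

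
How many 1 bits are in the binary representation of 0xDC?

5

0xDC = 11011100
Count the 1s: 1 + 1 + 1 + 1 + 1 = 5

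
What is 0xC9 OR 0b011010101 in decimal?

221

0xC9 = 11001001
b = 11010101
 OR → 11011101 = 221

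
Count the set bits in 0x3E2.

6

0x3E2 = 1111100010
Count the 1s: 1 + 1 + 1 + 1 + 1 + 1 = 6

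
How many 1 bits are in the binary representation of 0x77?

6

0x77 = 1110111
Count the 1s: 1 + 1 + 1 + 1 + 1 + 1 = 6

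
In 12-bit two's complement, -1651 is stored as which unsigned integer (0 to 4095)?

1651 in 12 bits: 011001110011
Invert: 100110001100
Add 1:  100110001101 = 2445
(Check: 2^12 - 1651 = 4096 - 1651 = 2445.)

2445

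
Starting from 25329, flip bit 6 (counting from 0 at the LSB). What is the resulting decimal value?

25265

x = 110001011110001
bit 6 is currently 1; toggle it via x ^ (1 << 6) = x ^ 64
→ 110001010110001 = 25265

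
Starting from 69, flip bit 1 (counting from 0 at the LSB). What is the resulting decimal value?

71

x = 000001000101
bit 1 is currently 0; toggle it via x ^ (1 << 1) = x ^ 2
→ 000001000111 = 71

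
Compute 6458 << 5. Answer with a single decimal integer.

206656

6458 = 000001100100111010
shift left by 5 → 110010011101000000 = 206656
(equivalently, 6458 × 2^5 = 6458 × 32)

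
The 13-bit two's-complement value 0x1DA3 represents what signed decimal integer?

-605

pattern = 1110110100011 (MSB is 1 ⇒ negative)
Invert: 0001001011100, add 1 → 0001001011101 = 605, so the value is -605.
(Equivalently: 7587 - 2^13 = 7587 - 8192 = -605.)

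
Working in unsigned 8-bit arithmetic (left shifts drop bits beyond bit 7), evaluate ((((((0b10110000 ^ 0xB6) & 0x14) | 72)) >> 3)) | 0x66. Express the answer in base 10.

0b10110000 = 10110000
0xB6 = 10110110
→ ^ → 00000110 = 6
0x14 = 00010100
→ & → 00000100 = 4
72 = 01001000
→ | → 01001100 = 76
→ >> 3 → 00001001 = 9
0x66 = 01100110
→ | → 01101111 = 111

111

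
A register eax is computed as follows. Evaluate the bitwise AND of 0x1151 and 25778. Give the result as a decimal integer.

0x1151 = 001000101010001
25778 = 110010010110010
AND → 000000000010000 = 16

16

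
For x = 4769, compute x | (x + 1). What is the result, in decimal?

4771

x = 1001010100001 = 4769
x + 1 = 1001010100010
OR    = 1001010100011 = 4771
(x | (x + 1) sets the lowest cleared bit.)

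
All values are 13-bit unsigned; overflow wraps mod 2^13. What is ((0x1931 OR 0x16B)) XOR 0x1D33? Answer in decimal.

0x1931 = 1100100110001
0x16B = 0000101101011
→ OR → 1100101111011 = 6523
0x1D33 = 1110100110011
→ XOR → 0010001001000 = 1096

1096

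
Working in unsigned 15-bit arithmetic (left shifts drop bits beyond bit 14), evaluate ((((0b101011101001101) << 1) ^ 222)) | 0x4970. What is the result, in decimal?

28532

0b101011101001101 = 101011101001101
→ << 1 (mod 2^15) → 010111010011010 = 11930
222 = 000000011011110
→ ^ → 010111001000100 = 11844
0x4970 = 100100101110000
→ | → 110111101110100 = 28532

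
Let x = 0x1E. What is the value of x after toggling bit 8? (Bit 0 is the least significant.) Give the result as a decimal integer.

286

x = 0000011110
bit 8 is currently 0; toggle it via x ^ (1 << 8) = x ^ 256
→ 0100011110 = 286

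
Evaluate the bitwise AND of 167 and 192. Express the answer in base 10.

128

167 = 10100111
192 = 11000000
AND → 10000000 = 128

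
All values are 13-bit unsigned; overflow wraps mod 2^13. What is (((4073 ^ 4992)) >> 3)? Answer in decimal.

909

4073 = 0111111101001
4992 = 1001110000000
→ ^ → 1110001101001 = 7273
→ >> 3 → 0001110001101 = 909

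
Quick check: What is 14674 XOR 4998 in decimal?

10964

14674 = 11100101010010
4998 = 01001110000110
XOR → 10101011010100 = 10964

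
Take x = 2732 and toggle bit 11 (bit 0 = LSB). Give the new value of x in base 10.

x = 101010101100
bit 11 is currently 1; toggle it via x ^ (1 << 11) = x ^ 2048
→ 001010101100 = 684

684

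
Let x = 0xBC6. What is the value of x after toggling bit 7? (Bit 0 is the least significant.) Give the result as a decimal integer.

x = 0101111000110
bit 7 is currently 1; toggle it via x ^ (1 << 7) = x ^ 128
→ 0101101000110 = 2886

2886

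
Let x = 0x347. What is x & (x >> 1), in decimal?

x = 1101000111 = 839
x>>1 = 0110100011
AND  = 0100000011 = 259
(x & (x >> 1) has a 1 wherever x has two consecutive 1 bits.)

259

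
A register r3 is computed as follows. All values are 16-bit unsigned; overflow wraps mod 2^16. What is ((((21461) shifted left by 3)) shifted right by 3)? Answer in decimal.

5077

21461 = 0101001111010101
→ shifted left by 3 (mod 2^16) → 1001111010101000 = 40616
→ shifted right by 3 → 0001001111010101 = 5077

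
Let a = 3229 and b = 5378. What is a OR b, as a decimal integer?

3229 = 0110010011101
5378 = 1010100000010
 OR → 1110110011111 = 7583

7583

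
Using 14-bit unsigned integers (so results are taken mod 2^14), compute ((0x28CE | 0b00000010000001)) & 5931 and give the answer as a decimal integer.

11

0x28CE = 10100011001110
0b00000010000001 = 00000010000001
→ | → 10100011001111 = 10447
5931 = 01011100101011
→ & → 00000000001011 = 11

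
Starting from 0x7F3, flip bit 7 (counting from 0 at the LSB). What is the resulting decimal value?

x = 0011111110011
bit 7 is currently 1; toggle it via x ^ (1 << 7) = x ^ 128
→ 0011101110011 = 1907

1907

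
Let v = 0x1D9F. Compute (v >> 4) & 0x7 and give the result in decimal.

v = 001110110011111
Shift right by 4: 00111011001
Mask low 3 bits: 001 = 1

1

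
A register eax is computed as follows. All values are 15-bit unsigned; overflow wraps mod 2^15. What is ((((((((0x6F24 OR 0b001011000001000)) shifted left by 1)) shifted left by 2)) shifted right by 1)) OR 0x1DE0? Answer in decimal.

15856

0x6F24 = 110111100100100
0b001011000001000 = 001011000001000
→ OR → 111111100101100 = 32556
→ shifted left by 1 (mod 2^15) → 111111001011000 = 32344
→ shifted left by 2 (mod 2^15) → 111100101100000 = 31072
→ shifted right by 1 → 011110010110000 = 15536
0x1DE0 = 001110111100000
→ OR → 011110111110000 = 15856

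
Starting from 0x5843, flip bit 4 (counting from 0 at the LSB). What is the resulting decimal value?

22611

x = 0101100001000011
bit 4 is currently 0; toggle it via x ^ (1 << 4) = x ^ 16
→ 0101100001010011 = 22611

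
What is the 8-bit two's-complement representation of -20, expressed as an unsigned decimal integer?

236

20 in 8 bits: 00010100
Invert: 11101011
Add 1:  11101100 = 236
(Check: 2^8 - 20 = 256 - 20 = 236.)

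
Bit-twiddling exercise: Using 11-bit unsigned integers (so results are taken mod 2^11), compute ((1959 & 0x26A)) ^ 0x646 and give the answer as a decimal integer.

1959 = 11110100111
0x26A = 01001101010
→ & → 01000100010 = 546
0x646 = 11001000110
→ ^ → 10001100100 = 1124

1124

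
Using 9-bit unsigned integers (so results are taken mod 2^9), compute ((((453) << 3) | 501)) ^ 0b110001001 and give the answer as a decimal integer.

116

453 = 111000101
→ << 3 (mod 2^9) → 000101000 = 40
501 = 111110101
→ | → 111111101 = 509
0b110001001 = 110001001
→ ^ → 001110100 = 116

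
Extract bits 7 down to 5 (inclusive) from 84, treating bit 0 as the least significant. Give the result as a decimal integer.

v = 001010100
Shift right by 5: 0010
Mask low 3 bits: 010 = 2

2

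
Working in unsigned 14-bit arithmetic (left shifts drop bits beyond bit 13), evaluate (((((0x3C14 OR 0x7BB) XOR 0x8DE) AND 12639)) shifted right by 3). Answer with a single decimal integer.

0x3C14 = 11110000010100
0x7BB = 00011110111011
→ OR → 11111110111111 = 16319
0x8DE = 00100011011110
→ XOR → 11011101100001 = 14177
12639 = 11000101011111
→ AND → 11000101000001 = 12609
→ shifted right by 3 → 00011000101000 = 1576

1576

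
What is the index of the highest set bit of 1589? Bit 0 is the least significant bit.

10

1589 = 11000110101
The topmost 1 is at position 10 (since 2^10 = 1024 ≤ 1589 < 2048).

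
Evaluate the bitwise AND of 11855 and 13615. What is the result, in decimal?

9231

11855 = 10111001001111
13615 = 11010100101111
AND → 10010000001111 = 9231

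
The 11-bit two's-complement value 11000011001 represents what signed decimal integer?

pattern = 11000011001 (MSB is 1 ⇒ negative)
Invert: 00111100110, add 1 → 00111100111 = 487, so the value is -487.
(Equivalently: 1561 - 2^11 = 1561 - 2048 = -487.)

-487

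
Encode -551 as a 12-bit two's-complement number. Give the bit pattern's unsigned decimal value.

3545

551 in 12 bits: 001000100111
Invert: 110111011000
Add 1:  110111011001 = 3545
(Check: 2^12 - 551 = 4096 - 551 = 3545.)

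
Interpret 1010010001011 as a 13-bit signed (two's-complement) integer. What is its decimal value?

pattern = 1010010001011 (MSB is 1 ⇒ negative)
Invert: 0101101110100, add 1 → 0101101110101 = 2933, so the value is -2933.
(Equivalently: 5259 - 2^13 = 5259 - 8192 = -2933.)

-2933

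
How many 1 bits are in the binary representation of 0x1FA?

0x1FA = 111111010
Count the 1s: 1 + 1 + 1 + 1 + 1 + 1 + 1 = 7

7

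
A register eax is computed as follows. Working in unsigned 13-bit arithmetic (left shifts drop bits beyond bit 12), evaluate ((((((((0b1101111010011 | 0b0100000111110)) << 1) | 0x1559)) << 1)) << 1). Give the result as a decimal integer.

0b1101111010011 = 1101111010011
0b0100000111110 = 0100000111110
→ | → 1101111111111 = 7167
→ << 1 (mod 2^13) → 1011111111110 = 6142
0x1559 = 1010101011001
→ | → 1011111111111 = 6143
→ << 1 (mod 2^13) → 0111111111110 = 4094
→ << 1 (mod 2^13) → 1111111111100 = 8188

8188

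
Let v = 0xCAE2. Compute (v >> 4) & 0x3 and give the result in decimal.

v = 1100101011100010
Shift right by 4: 110010101110
Mask low 2 bits: 10 = 2

2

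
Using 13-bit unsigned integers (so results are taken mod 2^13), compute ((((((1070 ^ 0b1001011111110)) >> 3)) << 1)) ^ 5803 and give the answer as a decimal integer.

1070 = 0010000101110
0b1001011111110 = 1001011111110
→ ^ → 1011011010000 = 5840
→ >> 3 → 0001011011010 = 730
→ << 1 (mod 2^13) → 0010110110100 = 1460
5803 = 1011010101011
→ ^ → 1001100011111 = 4895

4895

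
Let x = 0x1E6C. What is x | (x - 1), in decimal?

x = 1111001101100 = 7788
x - 1 = 1111001101011
OR    = 1111001101111 = 7791
(x | (x - 1) sets all bits below the lowest set bit.)

7791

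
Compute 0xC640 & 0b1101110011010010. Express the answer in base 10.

0xC640 = 1100011001000000
b = 1101110011010010
AND → 1100010001000000 = 50240

50240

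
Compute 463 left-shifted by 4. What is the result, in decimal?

463 = 0000111001111
shift left by 4 → 1110011110000 = 7408
(equivalently, 463 × 2^4 = 463 × 16)

7408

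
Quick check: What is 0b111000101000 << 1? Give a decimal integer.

x = 0111000101000
shift left by 1 → 1110001010000 = 7248
(equivalently, 3624 × 2^1 = 3624 × 2)

7248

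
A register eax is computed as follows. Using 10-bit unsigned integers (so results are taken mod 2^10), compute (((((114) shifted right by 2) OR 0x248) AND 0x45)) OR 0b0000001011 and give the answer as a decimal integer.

79

114 = 0001110010
→ shifted right by 2 → 0000011100 = 28
0x248 = 1001001000
→ OR → 1001011100 = 604
0x45 = 0001000101
→ AND → 0001000100 = 68
0b0000001011 = 0000001011
→ OR → 0001001111 = 79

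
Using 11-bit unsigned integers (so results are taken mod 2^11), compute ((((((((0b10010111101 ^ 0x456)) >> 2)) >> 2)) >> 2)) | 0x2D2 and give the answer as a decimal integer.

0b10010111101 = 10010111101
0x456 = 10001010110
→ ^ → 00011101011 = 235
→ >> 2 → 00000111010 = 58
→ >> 2 → 00000001110 = 14
→ >> 2 → 00000000011 = 3
0x2D2 = 01011010010
→ | → 01011010011 = 723

723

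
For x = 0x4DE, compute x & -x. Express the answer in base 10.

2

x = 10011011110 = 1246
-x (two's complement) = …01100100010
AND   = 00000000010 = 2
(x & -x isolates the lowest set bit of x.)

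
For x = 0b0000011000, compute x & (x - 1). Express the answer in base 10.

x = 11000 = 24
x - 1 = 10111
AND   = 10000 = 16
(x & (x - 1) clears the lowest set bit of x.)

16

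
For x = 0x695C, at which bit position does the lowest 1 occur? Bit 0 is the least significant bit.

0x695C = 110100101011100
Trailing zeros: 2, so the lowest set bit is bit 2 (value 4).

2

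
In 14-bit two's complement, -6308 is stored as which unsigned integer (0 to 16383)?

10076

6308 in 14 bits: 01100010100100
Invert: 10011101011011
Add 1:  10011101011100 = 10076
(Check: 2^14 - 6308 = 16384 - 6308 = 10076.)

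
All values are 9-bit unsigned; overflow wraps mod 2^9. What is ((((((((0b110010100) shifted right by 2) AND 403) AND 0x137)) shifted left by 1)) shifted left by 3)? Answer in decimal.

0b110010100 = 110010100
→ shifted right by 2 → 001100101 = 101
403 = 110010011
→ AND → 000000001 = 1
0x137 = 100110111
→ AND → 000000001 = 1
→ shifted left by 1 (mod 2^9) → 000000010 = 2
→ shifted left by 3 (mod 2^9) → 000010000 = 16

16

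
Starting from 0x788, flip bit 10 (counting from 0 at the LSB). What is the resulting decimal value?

x = 0011110001000
bit 10 is currently 1; toggle it via x ^ (1 << 10) = x ^ 1024
→ 0001110001000 = 904

904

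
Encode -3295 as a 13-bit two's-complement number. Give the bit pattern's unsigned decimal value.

4897

3295 in 13 bits: 0110011011111
Invert: 1001100100000
Add 1:  1001100100001 = 4897
(Check: 2^13 - 3295 = 8192 - 3295 = 4897.)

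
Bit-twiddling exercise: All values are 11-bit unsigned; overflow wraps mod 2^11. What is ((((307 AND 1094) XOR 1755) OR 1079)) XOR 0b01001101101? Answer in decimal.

1170

307 = 00100110011
1094 = 10001000110
→ AND → 00000000010 = 2
1755 = 11011011011
→ XOR → 11011011001 = 1753
1079 = 10000110111
→ OR → 11011111111 = 1791
0b01001101101 = 01001101101
→ XOR → 10010010010 = 1170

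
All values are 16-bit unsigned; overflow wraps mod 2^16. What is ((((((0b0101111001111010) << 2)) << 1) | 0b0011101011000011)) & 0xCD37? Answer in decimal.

51475

0b0101111001111010 = 0101111001111010
→ << 2 (mod 2^16) → 0111100111101000 = 31208
→ << 1 (mod 2^16) → 1111001111010000 = 62416
0b0011101011000011 = 0011101011000011
→ | → 1111101111010011 = 64467
0xCD37 = 1100110100110111
→ & → 1100100100010011 = 51475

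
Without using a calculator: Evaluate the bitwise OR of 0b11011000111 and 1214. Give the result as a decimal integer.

a = 11011000111
1214 = 10010111110
 OR → 11011111111 = 1791

1791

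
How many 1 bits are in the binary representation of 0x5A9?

6

0x5A9 = 10110101001
Count the 1s: 1 + 1 + 1 + 1 + 1 + 1 = 6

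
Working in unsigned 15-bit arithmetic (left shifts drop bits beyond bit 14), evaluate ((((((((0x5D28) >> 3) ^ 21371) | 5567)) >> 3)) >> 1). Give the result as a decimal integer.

0x5D28 = 101110100101000
→ >> 3 → 000101110100101 = 2981
21371 = 101001101111011
→ ^ → 101100011011110 = 22750
5567 = 001010110111111
→ | → 101110111111111 = 24063
→ >> 3 → 000101110111111 = 3007
→ >> 1 → 000010111011111 = 1503

1503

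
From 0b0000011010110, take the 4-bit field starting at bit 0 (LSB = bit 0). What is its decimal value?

v = 0000011010110
Shift right by 0: 0000011010110
Mask low 4 bits: 0110 = 6

6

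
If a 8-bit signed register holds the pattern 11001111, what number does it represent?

-49

pattern = 11001111 (MSB is 1 ⇒ negative)
Invert: 00110000, add 1 → 00110001 = 49, so the value is -49.
(Equivalently: 207 - 2^8 = 207 - 256 = -49.)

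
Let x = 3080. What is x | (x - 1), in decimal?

x = 110000001000 = 3080
x - 1 = 110000000111
OR    = 110000001111 = 3087
(x | (x - 1) sets all bits below the lowest set bit.)

3087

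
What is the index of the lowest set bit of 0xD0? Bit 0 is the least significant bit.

4

0xD0 = 11010000
Trailing zeros: 4, so the lowest set bit is bit 4 (value 16).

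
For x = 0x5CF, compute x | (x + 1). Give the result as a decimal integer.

1503

x = 10111001111 = 1487
x + 1 = 10111010000
OR    = 10111011111 = 1503
(x | (x + 1) sets the lowest cleared bit.)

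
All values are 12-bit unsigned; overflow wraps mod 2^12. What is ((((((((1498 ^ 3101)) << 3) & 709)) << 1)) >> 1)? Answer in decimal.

512

1498 = 010111011010
3101 = 110000011101
→ ^ → 100111000111 = 2503
→ << 3 (mod 2^12) → 111000111000 = 3640
709 = 001011000101
→ & → 001000000000 = 512
→ << 1 (mod 2^12) → 010000000000 = 1024
→ >> 1 → 001000000000 = 512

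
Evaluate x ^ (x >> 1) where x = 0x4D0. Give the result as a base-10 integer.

x = 10011010000 = 1232
x>>1 = 01001101000
XOR  = 11010111000 = 1720
(x ^ (x >> 1) gives the standard binary-reflected Gray code of x.)

1720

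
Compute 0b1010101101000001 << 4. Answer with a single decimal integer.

701456

x = 00001010101101000001
shift left by 4 → 10101011010000010000 = 701456
(equivalently, 43841 × 2^4 = 43841 × 16)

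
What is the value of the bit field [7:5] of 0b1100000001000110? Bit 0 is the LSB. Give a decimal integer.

2

v = 1100000001000110
Shift right by 5: 11000000010
Mask low 3 bits: 010 = 2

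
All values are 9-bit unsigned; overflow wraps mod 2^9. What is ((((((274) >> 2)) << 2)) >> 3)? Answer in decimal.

274 = 100010010
→ >> 2 → 001000100 = 68
→ << 2 (mod 2^9) → 100010000 = 272
→ >> 3 → 000100010 = 34

34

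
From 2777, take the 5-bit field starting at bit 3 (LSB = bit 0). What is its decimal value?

v = 101011011001
Shift right by 3: 101011011
Mask low 5 bits: 11011 = 27

27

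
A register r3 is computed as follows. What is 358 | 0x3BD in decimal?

358 = 0101100110
0x3BD = 1110111101
 OR → 1111111111 = 1023

1023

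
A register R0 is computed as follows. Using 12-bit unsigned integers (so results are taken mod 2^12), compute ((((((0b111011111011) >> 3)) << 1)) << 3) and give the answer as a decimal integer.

0b111011111011 = 111011111011
→ >> 3 → 000111011111 = 479
→ << 1 (mod 2^12) → 001110111110 = 958
→ << 3 (mod 2^12) → 110111110000 = 3568

3568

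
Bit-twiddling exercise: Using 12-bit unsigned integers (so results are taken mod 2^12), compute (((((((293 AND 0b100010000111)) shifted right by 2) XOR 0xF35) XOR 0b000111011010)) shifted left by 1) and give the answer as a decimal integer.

3548

293 = 000100100101
0b100010000111 = 100010000111
→ AND → 000000000101 = 5
→ shifted right by 2 → 000000000001 = 1
0xF35 = 111100110101
→ XOR → 111100110100 = 3892
0b000111011010 = 000111011010
→ XOR → 111011101110 = 3822
→ shifted left by 1 (mod 2^12) → 110111011100 = 3548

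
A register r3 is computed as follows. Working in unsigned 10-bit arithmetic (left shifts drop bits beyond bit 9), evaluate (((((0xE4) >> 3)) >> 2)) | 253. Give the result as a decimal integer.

255

0xE4 = 0011100100
→ >> 3 → 0000011100 = 28
→ >> 2 → 0000000111 = 7
253 = 0011111101
→ | → 0011111111 = 255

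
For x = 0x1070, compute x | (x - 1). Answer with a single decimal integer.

4223

x = 1000001110000 = 4208
x - 1 = 1000001101111
OR    = 1000001111111 = 4223
(x | (x - 1) sets all bits below the lowest set bit.)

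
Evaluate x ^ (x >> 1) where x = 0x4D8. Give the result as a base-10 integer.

1716

x = 10011011000 = 1240
x>>1 = 01001101100
XOR  = 11010110100 = 1716
(x ^ (x >> 1) gives the standard binary-reflected Gray code of x.)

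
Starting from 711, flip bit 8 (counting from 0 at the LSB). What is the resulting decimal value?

x = 001011000111
bit 8 is currently 0; toggle it via x ^ (1 << 8) = x ^ 256
→ 001111000111 = 967

967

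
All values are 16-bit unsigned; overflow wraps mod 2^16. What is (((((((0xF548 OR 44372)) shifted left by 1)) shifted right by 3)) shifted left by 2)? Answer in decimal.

32092

0xF548 = 1111010101001000
44372 = 1010110101010100
→ OR → 1111110101011100 = 64860
→ shifted left by 1 (mod 2^16) → 1111101010111000 = 64184
→ shifted right by 3 → 0001111101010111 = 8023
→ shifted left by 2 (mod 2^16) → 0111110101011100 = 32092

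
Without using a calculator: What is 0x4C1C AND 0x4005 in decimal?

16388

0x4C1C = 100110000011100
0x4005 = 100000000000101
AND → 100000000000100 = 16388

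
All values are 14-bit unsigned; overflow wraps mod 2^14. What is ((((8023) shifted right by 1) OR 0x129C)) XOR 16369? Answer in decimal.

8270

8023 = 01111101010111
→ shifted right by 1 → 00111110101011 = 4011
0x129C = 01001010011100
→ OR → 01111110111111 = 8127
16369 = 11111111110001
→ XOR → 10000001001110 = 8270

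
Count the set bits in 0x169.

0x169 = 101101001
Count the 1s: 1 + 1 + 1 + 1 + 1 = 5

5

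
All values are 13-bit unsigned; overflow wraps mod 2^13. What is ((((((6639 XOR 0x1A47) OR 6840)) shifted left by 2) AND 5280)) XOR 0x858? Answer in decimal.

6639 = 1100111101111
0x1A47 = 1101001000111
→ XOR → 0001110101000 = 936
6840 = 1101010111000
→ OR → 1101110111000 = 7096
→ shifted left by 2 (mod 2^13) → 0111011100000 = 3808
5280 = 1010010100000
→ AND → 0010010100000 = 1184
0x858 = 0100001011000
→ XOR → 0110011111000 = 3320

3320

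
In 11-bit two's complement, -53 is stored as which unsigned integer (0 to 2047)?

1995

53 in 11 bits: 00000110101
Invert: 11111001010
Add 1:  11111001011 = 1995
(Check: 2^11 - 53 = 2048 - 53 = 1995.)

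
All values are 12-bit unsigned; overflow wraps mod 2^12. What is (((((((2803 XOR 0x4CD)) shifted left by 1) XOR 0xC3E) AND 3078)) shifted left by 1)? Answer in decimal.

2803 = 101011110011
0x4CD = 010011001101
→ XOR → 111000111110 = 3646
→ shifted left by 1 (mod 2^12) → 110001111100 = 3196
0xC3E = 110000111110
→ XOR → 000001000010 = 66
3078 = 110000000110
→ AND → 000000000010 = 2
→ shifted left by 1 (mod 2^12) → 000000000100 = 4

4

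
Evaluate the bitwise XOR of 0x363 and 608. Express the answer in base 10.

259

0x363 = 1101100011
608 = 1001100000
XOR → 0100000011 = 259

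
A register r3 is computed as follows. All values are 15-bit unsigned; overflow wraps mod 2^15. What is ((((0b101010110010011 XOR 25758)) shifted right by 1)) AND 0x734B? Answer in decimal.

4098

0b101010110010011 = 101010110010011
25758 = 110010010011110
→ XOR → 011000100001101 = 12557
→ shifted right by 1 → 001100010000110 = 6278
0x734B = 111001101001011
→ AND → 001000000000010 = 4098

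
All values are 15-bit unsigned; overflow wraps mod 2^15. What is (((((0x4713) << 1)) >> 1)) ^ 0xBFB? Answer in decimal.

3304

0x4713 = 100011100010011
→ << 1 (mod 2^15) → 000111000100110 = 3622
→ >> 1 → 000011100010011 = 1811
0xBFB = 000101111111011
→ ^ → 000110011101000 = 3304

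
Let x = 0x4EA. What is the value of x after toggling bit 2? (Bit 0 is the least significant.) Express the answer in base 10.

x = 10011101010
bit 2 is currently 0; toggle it via x ^ (1 << 2) = x ^ 4
→ 10011101110 = 1262

1262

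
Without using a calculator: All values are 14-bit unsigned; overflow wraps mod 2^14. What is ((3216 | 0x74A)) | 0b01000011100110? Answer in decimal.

3216 = 00110010010000
0x74A = 00011101001010
→ | → 00111111011010 = 4058
0b01000011100110 = 01000011100110
→ | → 01111111111110 = 8190

8190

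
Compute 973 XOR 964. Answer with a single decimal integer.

973 = 1111001101
964 = 1111000100
XOR → 0000001001 = 9

9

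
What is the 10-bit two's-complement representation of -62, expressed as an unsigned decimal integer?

62 in 10 bits: 0000111110
Invert: 1111000001
Add 1:  1111000010 = 962
(Check: 2^10 - 62 = 1024 - 62 = 962.)

962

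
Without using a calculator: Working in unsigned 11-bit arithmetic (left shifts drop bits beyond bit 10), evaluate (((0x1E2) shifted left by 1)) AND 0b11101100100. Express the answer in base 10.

0x1E2 = 00111100010
→ shifted left by 1 (mod 2^11) → 01111000100 = 964
0b11101100100 = 11101100100
→ AND → 01101000100 = 836

836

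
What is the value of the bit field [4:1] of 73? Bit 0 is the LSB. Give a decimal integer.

v = 01001001
Shift right by 1: 0100100
Mask low 4 bits: 0100 = 4

4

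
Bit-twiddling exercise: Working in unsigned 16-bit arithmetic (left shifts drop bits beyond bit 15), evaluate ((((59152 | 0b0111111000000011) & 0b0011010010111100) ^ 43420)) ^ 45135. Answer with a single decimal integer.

59152 = 1110011100010000
0b0111111000000011 = 0111111000000011
→ | → 1111111100010011 = 65299
0b0011010010111100 = 0011010010111100
→ & → 0011010000010000 = 13328
43420 = 1010100110011100
→ ^ → 1001110110001100 = 40332
45135 = 1011000001001111
→ ^ → 0010110111000011 = 11715

11715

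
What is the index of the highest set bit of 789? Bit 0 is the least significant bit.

9

789 = 1100010101
The topmost 1 is at position 9 (since 2^9 = 512 ≤ 789 < 1024).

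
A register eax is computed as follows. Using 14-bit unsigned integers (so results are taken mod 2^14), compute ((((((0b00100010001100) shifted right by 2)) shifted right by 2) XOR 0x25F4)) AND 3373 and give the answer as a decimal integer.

1324

0b00100010001100 = 00100010001100
→ shifted right by 2 → 00001000100011 = 547
→ shifted right by 2 → 00000010001000 = 136
0x25F4 = 10010111110100
→ XOR → 10010101111100 = 9596
3373 = 00110100101101
→ AND → 00010100101100 = 1324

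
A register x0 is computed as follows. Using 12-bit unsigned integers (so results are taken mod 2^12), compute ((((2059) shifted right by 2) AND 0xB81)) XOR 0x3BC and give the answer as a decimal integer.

2059 = 100000001011
→ shifted right by 2 → 001000000010 = 514
0xB81 = 101110000001
→ AND → 001000000000 = 512
0x3BC = 001110111100
→ XOR → 000110111100 = 444

444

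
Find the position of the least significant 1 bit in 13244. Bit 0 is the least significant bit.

2

13244 = 11001110111100
Trailing zeros: 2, so the lowest set bit is bit 2 (value 4).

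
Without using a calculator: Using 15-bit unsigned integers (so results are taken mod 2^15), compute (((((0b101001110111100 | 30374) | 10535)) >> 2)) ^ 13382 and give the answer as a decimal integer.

11177

0b101001110111100 = 101001110111100
30374 = 111011010100110
→ | → 111011110111110 = 30654
10535 = 010100100100111
→ | → 111111110111111 = 32703
→ >> 2 → 001111111101111 = 8175
13382 = 011010001000110
→ ^ → 010101110101001 = 11177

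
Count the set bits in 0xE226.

0xE226 = 1110001000100110
Count the 1s: 1 + 1 + 1 + 1 + 1 + 1 + 1 = 7

7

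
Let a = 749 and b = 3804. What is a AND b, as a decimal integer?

716

749 = 001011101101
3804 = 111011011100
AND → 001011001100 = 716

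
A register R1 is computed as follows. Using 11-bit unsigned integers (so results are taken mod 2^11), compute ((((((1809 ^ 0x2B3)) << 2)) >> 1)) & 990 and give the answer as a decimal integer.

836

1809 = 11100010001
0x2B3 = 01010110011
→ ^ → 10110100010 = 1442
→ << 2 (mod 2^11) → 11010001000 = 1672
→ >> 1 → 01101000100 = 836
990 = 01111011110
→ & → 01101000100 = 836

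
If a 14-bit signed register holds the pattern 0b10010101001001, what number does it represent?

pattern = 10010101001001 (MSB is 1 ⇒ negative)
Invert: 01101010110110, add 1 → 01101010110111 = 6839, so the value is -6839.
(Equivalently: 9545 - 2^14 = 9545 - 16384 = -6839.)

-6839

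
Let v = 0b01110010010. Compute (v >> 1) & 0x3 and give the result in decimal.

v = 01110010010
Shift right by 1: 0111001001
Mask low 2 bits: 01 = 1

1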